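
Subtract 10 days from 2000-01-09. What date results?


Start: 2000-01-09, subtract 10 days
Back 9 days from January 9 reaches December 31, 1999 -> 1 left
December 1999: 31 - 1 = 30 -> lands on December 30

Result: 1999-12-30


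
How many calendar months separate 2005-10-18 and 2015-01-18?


From October 2005 to January 2015
10 years * 12 = 120 months, minus 9 months = 111

111 months


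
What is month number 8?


Month 8 of 12

August


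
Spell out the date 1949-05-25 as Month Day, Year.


ISO 1949-05-25 parses as year=1949, month=05, day=25
Month 5 -> May

May 25, 1949


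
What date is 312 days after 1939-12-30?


Start: 1939-12-30, add 312 days
December 1939 has 31 days: 31 - 30 = 1 day to December 31 -> 311 left
January 1940 has 31 days -> 280 left
February 1940 has 29 days -> 251 left
March 1940 has 31 days -> 220 left
April 1940 has 30 days -> 190 left
May 1940 has 31 days -> 159 left
June 1940 has 30 days -> 129 left
July 1940 has 31 days -> 98 left
August 1940 has 31 days -> 67 left
September 1940 has 30 days -> 37 left
October 1940 has 31 days -> 6 left
November 1940: 6 <= 30 -> lands on November 6

Result: 1940-11-06


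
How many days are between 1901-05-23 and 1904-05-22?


From 1901-05-23 to 1904-05-22
1901-05-23: days before May = 31 + 28 + 31 + 30 = 120 (1901 is not a leap year); day of year = 120 + 23 = 143
1904-05-22: days before May = 31 + 29 + 31 + 30 = 121 (1904 is a leap year); day of year = 121 + 22 = 143
Rest of 1901: 365 - 143 = 222
Full years 1902 (365), 1903 (365): 730
Total = 222 + 730 + 143 = 1095

1095 days


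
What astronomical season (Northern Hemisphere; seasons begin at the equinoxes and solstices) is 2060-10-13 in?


Date: October 13
Astronomical Autumn (approx.; exact equinox/solstice day varies by year): September 22 to December 20
October 13 falls within the Autumn window

Autumn


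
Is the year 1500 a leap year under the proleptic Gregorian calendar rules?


Gregorian leap year rule: divisible by 4, but not by 100, unless also by 400.
1500 is divisible by 100 but not 400 -> not a leap year

No


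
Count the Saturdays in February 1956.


February 1956 has 29 days
Anchor: Jan 1, 1956. With p = 1956 - 1 = 1955: (p + p//4 - p//100 + p//400) mod 7 = (1955 + 488 - 19 + 4) mod 7 = 2428 mod 7 = 6 -> Sunday (Mon=0 ... Sun=6)
Days before February (Jan): 31; February 1 index = (6 + 31) mod 7 = 2 -> Wednesday
First Saturday is February 4
Saturdays: 4, 11, 18, 25

4 Saturdays


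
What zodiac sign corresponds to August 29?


Date: August 29
Conventional tropical zodiac dates: Virgo from August 23 onward; Libra starts September 23
August 29 falls within the Virgo range

Virgo


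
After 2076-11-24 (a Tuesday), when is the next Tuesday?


Current: Tuesday
Target: Tuesday
Days ahead: 7

Next Tuesday: 2076-12-01


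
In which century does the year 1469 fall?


Century = (year - 1) // 100 + 1
= (1469 - 1) // 100 + 1
= 1468 // 100 + 1
= 14 + 1

15th century


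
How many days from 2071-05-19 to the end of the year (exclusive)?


Day of year: 139 of 365
Remaining = 365 - 139

226 days


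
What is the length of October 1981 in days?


October 1981

31 days


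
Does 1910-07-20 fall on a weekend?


Anchor: Jan 1, 1910. With p = 1910 - 1 = 1909: (p + p//4 - p//100 + p//400) mod 7 = (1909 + 477 - 19 + 4) mod 7 = 2371 mod 7 = 5 -> Saturday (Mon=0 ... Sun=6)
Day of year: 201; offset = 200
Weekday index = (5 + 200) mod 7 = 2 -> Wednesday
Weekend days: Saturday, Sunday

No


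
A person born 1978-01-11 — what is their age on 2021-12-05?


Birth: 1978-01-11
Reference: 2021-12-05
Year difference: 2021 - 1978 = 43

43 years old


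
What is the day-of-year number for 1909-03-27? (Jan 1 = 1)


Date: March 27, 1909
Days in months 1 through 2: 59
Plus 27 days in March

Day of year: 86


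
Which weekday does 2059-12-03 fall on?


Date: December 3, 2059
Anchor: Jan 1, 2059. With p = 2059 - 1 = 2058: (p + p//4 - p//100 + p//400) mod 7 = (2058 + 514 - 20 + 5) mod 7 = 2557 mod 7 = 2 -> Wednesday (Mon=0 ... Sun=6)
Days before December (Jan-Nov): 334; offset = 334 + 3 - 1 = 336
Weekday index = (2 + 336) mod 7 = 2

Day of the week: Wednesday


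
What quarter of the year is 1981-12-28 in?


Month: December (month 12)
Q1: Jan-Mar, Q2: Apr-Jun, Q3: Jul-Sep, Q4: Oct-Dec

Q4


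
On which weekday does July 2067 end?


July 2067 has 31 days
Anchor: Jan 1, 2067. With p = 2067 - 1 = 2066: (p + p//4 - p//100 + p//400) mod 7 = (2066 + 516 - 20 + 5) mod 7 = 2567 mod 7 = 5 -> Saturday (Mon=0 ... Sun=6)
Days before July (Jan-Jun): 181; July 1 index = (5 + 181) mod 7 = 4 -> Friday
Last day offset: 31 - 1 = 30 days
Weekday index = (4 + 30) mod 7 = 6

Sunday, July 31


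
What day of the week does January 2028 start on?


Target: January 1, 2028
Anchor: Jan 1, 2028. With p = 2028 - 1 = 2027: (p + p//4 - p//100 + p//400) mod 7 = (2027 + 506 - 20 + 5) mod 7 = 2518 mod 7 = 5 -> Saturday (Mon=0 ... Sun=6)
Offset from anchor: 0 days
Weekday index = (5 + 0) mod 7 = 5

Saturday


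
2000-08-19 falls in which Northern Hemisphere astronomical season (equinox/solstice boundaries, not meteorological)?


Date: August 19
Astronomical Summer (approx.; exact equinox/solstice day varies by year): June 21 to September 21
August 19 falls within the Summer window

Summer


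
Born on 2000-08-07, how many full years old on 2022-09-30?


Birth: 2000-08-07
Reference: 2022-09-30
Year difference: 2022 - 2000 = 22

22 years old


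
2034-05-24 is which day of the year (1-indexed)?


Date: May 24, 2034
Days in months 1 through 4: 120
Plus 24 days in May

Day of year: 144


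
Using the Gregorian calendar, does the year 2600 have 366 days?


Gregorian leap year rule: divisible by 4, but not by 100, unless also by 400.
2600 is divisible by 100 but not 400 -> not a leap year

No


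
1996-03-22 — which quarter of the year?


Month: March (month 3)
Q1: Jan-Mar, Q2: Apr-Jun, Q3: Jul-Sep, Q4: Oct-Dec

Q1


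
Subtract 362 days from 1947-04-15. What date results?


Start: 1947-04-15, subtract 362 days
Back 15 days from April 15 reaches March 31, 1947 -> 347 left
March 1947 has 31 days -> back to February 28, 1947 -> 316 left
February 1947 has 28 days -> back to January 31, 1947 -> 288 left
January 1947 has 31 days -> back to December 31, 1946 -> 257 left
December 1946 has 31 days -> back to November 30, 1946 -> 226 left
November 1946 has 30 days -> back to October 31, 1946 -> 196 left
October 1946 has 31 days -> back to September 30, 1946 -> 165 left
September 1946 has 30 days -> back to August 31, 1946 -> 135 left
August 1946 has 31 days -> back to July 31, 1946 -> 104 left
July 1946 has 31 days -> back to June 30, 1946 -> 73 left
June 1946 has 30 days -> back to May 31, 1946 -> 43 left
May 1946 has 31 days -> back to April 30, 1946 -> 12 left
April 1946: 30 - 12 = 18 -> lands on April 18

Result: 1946-04-18


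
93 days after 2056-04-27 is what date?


Start: 2056-04-27, add 93 days
April 2056 has 30 days: 30 - 27 = 3 days to April 30 -> 90 left
May 2056 has 31 days -> 59 left
June 2056 has 30 days -> 29 left
July 2056: 29 <= 31 -> lands on July 29

Result: 2056-07-29


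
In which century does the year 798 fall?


Century = (year - 1) // 100 + 1
= (798 - 1) // 100 + 1
= 797 // 100 + 1
= 7 + 1

8th century


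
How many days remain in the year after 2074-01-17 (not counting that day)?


Day of year: 17 of 365
Remaining = 365 - 17

348 days


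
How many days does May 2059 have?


May 2059

31 days


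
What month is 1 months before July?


July is month 7
7 - 1 = 6

June


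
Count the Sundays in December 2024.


December 2024 has 31 days
Anchor: Jan 1, 2024. With p = 2024 - 1 = 2023: (p + p//4 - p//100 + p//400) mod 7 = (2023 + 505 - 20 + 5) mod 7 = 2513 mod 7 = 0 -> Monday (Mon=0 ... Sun=6)
Days before December (Jan-Nov): 335; December 1 index = (0 + 335) mod 7 = 6 -> Sunday
First Sunday is December 1
Sundays: 1, 8, 15, 22, 29

5 Sundays


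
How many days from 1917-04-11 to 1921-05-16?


From 1917-04-11 to 1921-05-16
1917-04-11: days before April = 31 + 28 + 31 = 90 (1917 is not a leap year); day of year = 90 + 11 = 101
1921-05-16: days before May = 31 + 28 + 31 + 30 = 120 (1921 is not a leap year); day of year = 120 + 16 = 136
Rest of 1917: 365 - 101 = 264
Full years 1918 (365), 1919 (365), 1920 (366): 1096
Total = 264 + 1096 + 136 = 1496

1496 days


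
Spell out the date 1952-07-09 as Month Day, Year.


ISO 1952-07-09 parses as year=1952, month=07, day=09
Month 7 -> July

July 9, 1952


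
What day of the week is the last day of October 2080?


October 2080 has 31 days
Anchor: Jan 1, 2080. With p = 2080 - 1 = 2079: (p + p//4 - p//100 + p//400) mod 7 = (2079 + 519 - 20 + 5) mod 7 = 2583 mod 7 = 0 -> Monday (Mon=0 ... Sun=6)
Days before October (Jan-Sep): 274; October 1 index = (0 + 274) mod 7 = 1 -> Tuesday
Last day offset: 31 - 1 = 30 days
Weekday index = (1 + 30) mod 7 = 3

Thursday, October 31


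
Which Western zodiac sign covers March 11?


Date: March 11
Conventional tropical zodiac dates: Pisces from February 19 onward; Aries starts March 21
March 11 falls within the Pisces range

Pisces


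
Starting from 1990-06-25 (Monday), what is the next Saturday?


Current: Monday
Target: Saturday
Days ahead: 5

Next Saturday: 1990-06-30


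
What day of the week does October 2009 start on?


Target: October 1, 2009
Anchor: Jan 1, 2009. With p = 2009 - 1 = 2008: (p + p//4 - p//100 + p//400) mod 7 = (2008 + 502 - 20 + 5) mod 7 = 2495 mod 7 = 3 -> Thursday (Mon=0 ... Sun=6)
Days before October (Jan-Sep): 273 days
Weekday index = (3 + 273) mod 7 = 3

Thursday


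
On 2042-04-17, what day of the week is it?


Date: April 17, 2042
Anchor: Jan 1, 2042. With p = 2042 - 1 = 2041: (p + p//4 - p//100 + p//400) mod 7 = (2041 + 510 - 20 + 5) mod 7 = 2536 mod 7 = 2 -> Wednesday (Mon=0 ... Sun=6)
Days before April (Jan-Mar): 90; offset = 90 + 17 - 1 = 106
Weekday index = (2 + 106) mod 7 = 3

Day of the week: Thursday


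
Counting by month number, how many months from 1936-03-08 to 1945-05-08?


From March 1936 to May 1945
9 years * 12 = 108 months, plus 2 months = 110

110 months


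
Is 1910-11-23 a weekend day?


Anchor: Jan 1, 1910. With p = 1910 - 1 = 1909: (p + p//4 - p//100 + p//400) mod 7 = (1909 + 477 - 19 + 4) mod 7 = 2371 mod 7 = 5 -> Saturday (Mon=0 ... Sun=6)
Day of year: 327; offset = 326
Weekday index = (5 + 326) mod 7 = 2 -> Wednesday
Weekend days: Saturday, Sunday

No


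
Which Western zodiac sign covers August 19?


Date: August 19
Conventional tropical zodiac dates: Leo from July 23 onward; Virgo starts August 23
August 19 falls within the Leo range

Leo


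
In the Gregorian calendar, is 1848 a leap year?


Gregorian leap year rule: divisible by 4, but not by 100, unless also by 400.
1848 is divisible by 4 but not 100 -> leap year

Yes


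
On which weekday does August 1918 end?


August 1918 has 31 days
Anchor: Jan 1, 1918. With p = 1918 - 1 = 1917: (p + p//4 - p//100 + p//400) mod 7 = (1917 + 479 - 19 + 4) mod 7 = 2381 mod 7 = 1 -> Tuesday (Mon=0 ... Sun=6)
Days before August (Jan-Jul): 212; August 1 index = (1 + 212) mod 7 = 3 -> Thursday
Last day offset: 31 - 1 = 30 days
Weekday index = (3 + 30) mod 7 = 5

Saturday, August 31


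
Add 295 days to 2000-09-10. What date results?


Start: 2000-09-10, add 295 days
September 2000 has 30 days: 30 - 10 = 20 days to September 30 -> 275 left
October 2000 has 31 days -> 244 left
November 2000 has 30 days -> 214 left
December 2000 has 31 days -> 183 left
January 2001 has 31 days -> 152 left
February 2001 has 28 days -> 124 left
March 2001 has 31 days -> 93 left
April 2001 has 30 days -> 63 left
May 2001 has 31 days -> 32 left
June 2001 has 30 days -> 2 left
July 2001: 2 <= 31 -> lands on July 2

Result: 2001-07-02


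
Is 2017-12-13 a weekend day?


Anchor: Jan 1, 2017. With p = 2017 - 1 = 2016: (p + p//4 - p//100 + p//400) mod 7 = (2016 + 504 - 20 + 5) mod 7 = 2505 mod 7 = 6 -> Sunday (Mon=0 ... Sun=6)
Day of year: 347; offset = 346
Weekday index = (6 + 346) mod 7 = 2 -> Wednesday
Weekend days: Saturday, Sunday

No


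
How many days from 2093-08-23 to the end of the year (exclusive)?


Day of year: 235 of 365
Remaining = 365 - 235

130 days


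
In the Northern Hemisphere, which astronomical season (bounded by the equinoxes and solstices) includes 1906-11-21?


Date: November 21
Astronomical Autumn (approx.; exact equinox/solstice day varies by year): September 22 to December 20
November 21 falls within the Autumn window

Autumn


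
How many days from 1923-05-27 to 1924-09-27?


From 1923-05-27 to 1924-09-27
1923-05-27: days before May = 31 + 28 + 31 + 30 = 120 (1923 is not a leap year); day of year = 120 + 27 = 147
1924-09-27: days before September = 31 + 29 + 31 + 30 + 31 + 30 + 31 + 31 = 244 (1924 is a leap year); day of year = 244 + 27 = 271
Rest of 1923: 365 - 147 = 218
Total = 218 + 271 = 489

489 days


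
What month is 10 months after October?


October is month 10
10 + 10 = 20; wrap: 20 - 12 = 8

August


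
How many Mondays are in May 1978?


May 1978 has 31 days
Anchor: Jan 1, 1978. With p = 1978 - 1 = 1977: (p + p//4 - p//100 + p//400) mod 7 = (1977 + 494 - 19 + 4) mod 7 = 2456 mod 7 = 6 -> Sunday (Mon=0 ... Sun=6)
Days before May (Jan-Apr): 120; May 1 index = (6 + 120) mod 7 = 0 -> Monday
First Monday is May 1
Mondays: 1, 8, 15, 22, 29

5 Mondays


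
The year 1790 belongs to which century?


Century = (year - 1) // 100 + 1
= (1790 - 1) // 100 + 1
= 1789 // 100 + 1
= 17 + 1

18th century


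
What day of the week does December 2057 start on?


Target: December 1, 2057
Anchor: Jan 1, 2057. With p = 2057 - 1 = 2056: (p + p//4 - p//100 + p//400) mod 7 = (2056 + 514 - 20 + 5) mod 7 = 2555 mod 7 = 0 -> Monday (Mon=0 ... Sun=6)
Days before December (Jan-Nov): 334 days
Weekday index = (0 + 334) mod 7 = 5

Saturday


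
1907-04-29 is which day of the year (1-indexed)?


Date: April 29, 1907
Days in months 1 through 3: 90
Plus 29 days in April

Day of year: 119


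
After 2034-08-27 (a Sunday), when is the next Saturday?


Current: Sunday
Target: Saturday
Days ahead: 6

Next Saturday: 2034-09-02


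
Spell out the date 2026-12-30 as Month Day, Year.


ISO 2026-12-30 parses as year=2026, month=12, day=30
Month 12 -> December

December 30, 2026


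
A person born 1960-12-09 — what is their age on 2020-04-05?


Birth: 1960-12-09
Reference: 2020-04-05
Year difference: 2020 - 1960 = 60
Birthday not yet reached in 2020, subtract 1

59 years old


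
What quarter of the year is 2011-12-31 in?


Month: December (month 12)
Q1: Jan-Mar, Q2: Apr-Jun, Q3: Jul-Sep, Q4: Oct-Dec

Q4


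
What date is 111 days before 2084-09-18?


Start: 2084-09-18, subtract 111 days
Back 18 days from September 18 reaches August 31, 2084 -> 93 left
August 2084 has 31 days -> back to July 31, 2084 -> 62 left
July 2084 has 31 days -> back to June 30, 2084 -> 31 left
June 2084 has 30 days -> back to May 31, 2084 -> 1 left
May 2084: 31 - 1 = 30 -> lands on May 30

Result: 2084-05-30


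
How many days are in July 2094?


July 2094

31 days


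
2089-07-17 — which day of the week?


Date: July 17, 2089
Anchor: Jan 1, 2089. With p = 2089 - 1 = 2088: (p + p//4 - p//100 + p//400) mod 7 = (2088 + 522 - 20 + 5) mod 7 = 2595 mod 7 = 5 -> Saturday (Mon=0 ... Sun=6)
Days before July (Jan-Jun): 181; offset = 181 + 17 - 1 = 197
Weekday index = (5 + 197) mod 7 = 6

Day of the week: Sunday


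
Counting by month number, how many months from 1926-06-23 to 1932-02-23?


From June 1926 to February 1932
6 years * 12 = 72 months, minus 4 months = 68

68 months


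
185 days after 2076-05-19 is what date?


Start: 2076-05-19, add 185 days
May 2076 has 31 days: 31 - 19 = 12 days to May 31 -> 173 left
June 2076 has 30 days -> 143 left
July 2076 has 31 days -> 112 left
August 2076 has 31 days -> 81 left
September 2076 has 30 days -> 51 left
October 2076 has 31 days -> 20 left
November 2076: 20 <= 30 -> lands on November 20

Result: 2076-11-20


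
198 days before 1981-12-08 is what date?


Start: 1981-12-08, subtract 198 days
Back 8 days from December 8 reaches November 30, 1981 -> 190 left
November 1981 has 30 days -> back to October 31, 1981 -> 160 left
October 1981 has 31 days -> back to September 30, 1981 -> 129 left
September 1981 has 30 days -> back to August 31, 1981 -> 99 left
August 1981 has 31 days -> back to July 31, 1981 -> 68 left
July 1981 has 31 days -> back to June 30, 1981 -> 37 left
June 1981 has 30 days -> back to May 31, 1981 -> 7 left
May 1981: 31 - 7 = 24 -> lands on May 24

Result: 1981-05-24


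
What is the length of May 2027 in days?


May 2027

31 days


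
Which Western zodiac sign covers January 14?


Date: January 14
Conventional tropical zodiac dates: Capricorn from December 22 onward; Aquarius starts January 20
January 14 falls within the Capricorn range

Capricorn


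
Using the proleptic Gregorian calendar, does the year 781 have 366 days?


Gregorian leap year rule: divisible by 4, but not by 100, unless also by 400.
781 is not divisible by 4 -> not a leap year

No


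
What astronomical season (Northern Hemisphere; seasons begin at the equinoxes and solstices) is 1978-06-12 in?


Date: June 12
Astronomical Spring (approx.; exact equinox/solstice day varies by year): March 20 to June 20
June 12 falls within the Spring window

Spring


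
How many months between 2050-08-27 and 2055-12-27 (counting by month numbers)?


From August 2050 to December 2055
5 years * 12 = 60 months, plus 4 months = 64

64 months


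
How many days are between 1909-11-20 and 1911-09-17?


From 1909-11-20 to 1911-09-17
1909-11-20: days before November = 31 + 28 + 31 + 30 + 31 + 30 + 31 + 31 + 30 + 31 = 304 (1909 is not a leap year); day of year = 304 + 20 = 324
1911-09-17: days before September = 31 + 28 + 31 + 30 + 31 + 30 + 31 + 31 = 243 (1911 is not a leap year); day of year = 243 + 17 = 260
Rest of 1909: 365 - 324 = 41
Full years 1910 (365): 365
Total = 41 + 365 + 260 = 666

666 days


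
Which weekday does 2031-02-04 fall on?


Date: February 4, 2031
Anchor: Jan 1, 2031. With p = 2031 - 1 = 2030: (p + p//4 - p//100 + p//400) mod 7 = (2030 + 507 - 20 + 5) mod 7 = 2522 mod 7 = 2 -> Wednesday (Mon=0 ... Sun=6)
Days before February (Jan): 31; offset = 31 + 4 - 1 = 34
Weekday index = (2 + 34) mod 7 = 1

Day of the week: Tuesday


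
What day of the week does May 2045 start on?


Target: May 1, 2045
Anchor: Jan 1, 2045. With p = 2045 - 1 = 2044: (p + p//4 - p//100 + p//400) mod 7 = (2044 + 511 - 20 + 5) mod 7 = 2540 mod 7 = 6 -> Sunday (Mon=0 ... Sun=6)
Days before May (Jan-Apr): 120 days
Weekday index = (6 + 120) mod 7 = 0

Monday


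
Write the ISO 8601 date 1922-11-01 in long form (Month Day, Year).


ISO 1922-11-01 parses as year=1922, month=11, day=01
Month 11 -> November

November 1, 1922


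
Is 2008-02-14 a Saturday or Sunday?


Anchor: Jan 1, 2008. With p = 2008 - 1 = 2007: (p + p//4 - p//100 + p//400) mod 7 = (2007 + 501 - 20 + 5) mod 7 = 2493 mod 7 = 1 -> Tuesday (Mon=0 ... Sun=6)
Day of year: 45; offset = 44
Weekday index = (1 + 44) mod 7 = 3 -> Thursday
Weekend days: Saturday, Sunday

No


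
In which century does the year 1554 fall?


Century = (year - 1) // 100 + 1
= (1554 - 1) // 100 + 1
= 1553 // 100 + 1
= 15 + 1

16th century


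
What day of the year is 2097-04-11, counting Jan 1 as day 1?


Date: April 11, 2097
Days in months 1 through 3: 90
Plus 11 days in April

Day of year: 101


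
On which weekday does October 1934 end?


October 1934 has 31 days
Anchor: Jan 1, 1934. With p = 1934 - 1 = 1933: (p + p//4 - p//100 + p//400) mod 7 = (1933 + 483 - 19 + 4) mod 7 = 2401 mod 7 = 0 -> Monday (Mon=0 ... Sun=6)
Days before October (Jan-Sep): 273; October 1 index = (0 + 273) mod 7 = 0 -> Monday
Last day offset: 31 - 1 = 30 days
Weekday index = (0 + 30) mod 7 = 2

Wednesday, October 31


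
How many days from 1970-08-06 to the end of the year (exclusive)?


Day of year: 218 of 365
Remaining = 365 - 218

147 days


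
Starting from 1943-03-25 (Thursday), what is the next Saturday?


Current: Thursday
Target: Saturday
Days ahead: 2

Next Saturday: 1943-03-27


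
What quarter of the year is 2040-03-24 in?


Month: March (month 3)
Q1: Jan-Mar, Q2: Apr-Jun, Q3: Jul-Sep, Q4: Oct-Dec

Q1


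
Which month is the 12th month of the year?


Month 12 of 12

December


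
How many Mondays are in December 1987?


December 1987 has 31 days
Anchor: Jan 1, 1987. With p = 1987 - 1 = 1986: (p + p//4 - p//100 + p//400) mod 7 = (1986 + 496 - 19 + 4) mod 7 = 2467 mod 7 = 3 -> Thursday (Mon=0 ... Sun=6)
Days before December (Jan-Nov): 334; December 1 index = (3 + 334) mod 7 = 1 -> Tuesday
First Monday is December 7
Mondays: 7, 14, 21, 28

4 Mondays


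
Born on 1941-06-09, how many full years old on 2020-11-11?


Birth: 1941-06-09
Reference: 2020-11-11
Year difference: 2020 - 1941 = 79

79 years old


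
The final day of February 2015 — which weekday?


February 2015 has 28 days
Anchor: Jan 1, 2015. With p = 2015 - 1 = 2014: (p + p//4 - p//100 + p//400) mod 7 = (2014 + 503 - 20 + 5) mod 7 = 2502 mod 7 = 3 -> Thursday (Mon=0 ... Sun=6)
Days before February (Jan): 31; February 1 index = (3 + 31) mod 7 = 6 -> Sunday
Last day offset: 28 - 1 = 27 days
Weekday index = (6 + 27) mod 7 = 5

Saturday, February 28


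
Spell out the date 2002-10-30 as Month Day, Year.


ISO 2002-10-30 parses as year=2002, month=10, day=30
Month 10 -> October

October 30, 2002


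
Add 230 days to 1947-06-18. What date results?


Start: 1947-06-18, add 230 days
June 1947 has 30 days: 30 - 18 = 12 days to June 30 -> 218 left
July 1947 has 31 days -> 187 left
August 1947 has 31 days -> 156 left
September 1947 has 30 days -> 126 left
October 1947 has 31 days -> 95 left
November 1947 has 30 days -> 65 left
December 1947 has 31 days -> 34 left
January 1948 has 31 days -> 3 left
February 1948: 3 <= 29 -> lands on February 3

Result: 1948-02-03


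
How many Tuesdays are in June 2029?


June 2029 has 30 days
Anchor: Jan 1, 2029. With p = 2029 - 1 = 2028: (p + p//4 - p//100 + p//400) mod 7 = (2028 + 507 - 20 + 5) mod 7 = 2520 mod 7 = 0 -> Monday (Mon=0 ... Sun=6)
Days before June (Jan-May): 151; June 1 index = (0 + 151) mod 7 = 4 -> Friday
First Tuesday is June 5
Tuesdays: 5, 12, 19, 26

4 Tuesdays


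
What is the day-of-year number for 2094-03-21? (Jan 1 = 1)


Date: March 21, 2094
Days in months 1 through 2: 59
Plus 21 days in March

Day of year: 80


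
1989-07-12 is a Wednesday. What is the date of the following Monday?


Current: Wednesday
Target: Monday
Days ahead: 5

Next Monday: 1989-07-17


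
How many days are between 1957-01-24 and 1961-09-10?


From 1957-01-24 to 1961-09-10
1957-01-24: day of year = 24
1961-09-10: days before September = 31 + 28 + 31 + 30 + 31 + 30 + 31 + 31 = 243 (1961 is not a leap year); day of year = 243 + 10 = 253
Rest of 1957: 365 - 24 = 341
Full years 1958 (365), 1959 (365), 1960 (366): 1096
Total = 341 + 1096 + 253 = 1690

1690 days


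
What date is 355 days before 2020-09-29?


Start: 2020-09-29, subtract 355 days
Back 29 days from September 29 reaches August 31, 2020 -> 326 left
August 2020 has 31 days -> back to July 31, 2020 -> 295 left
July 2020 has 31 days -> back to June 30, 2020 -> 264 left
June 2020 has 30 days -> back to May 31, 2020 -> 234 left
May 2020 has 31 days -> back to April 30, 2020 -> 203 left
April 2020 has 30 days -> back to March 31, 2020 -> 173 left
March 2020 has 31 days -> back to February 29, 2020 -> 142 left
February 2020 has 29 days -> back to January 31, 2020 -> 113 left
January 2020 has 31 days -> back to December 31, 2019 -> 82 left
December 2019 has 31 days -> back to November 30, 2019 -> 51 left
November 2019 has 30 days -> back to October 31, 2019 -> 21 left
October 2019: 31 - 21 = 10 -> lands on October 10

Result: 2019-10-10


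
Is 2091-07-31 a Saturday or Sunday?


Anchor: Jan 1, 2091. With p = 2091 - 1 = 2090: (p + p//4 - p//100 + p//400) mod 7 = (2090 + 522 - 20 + 5) mod 7 = 2597 mod 7 = 0 -> Monday (Mon=0 ... Sun=6)
Day of year: 212; offset = 211
Weekday index = (0 + 211) mod 7 = 1 -> Tuesday
Weekend days: Saturday, Sunday

No


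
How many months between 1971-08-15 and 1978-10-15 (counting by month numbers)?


From August 1971 to October 1978
7 years * 12 = 84 months, plus 2 months = 86

86 months


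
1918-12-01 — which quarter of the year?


Month: December (month 12)
Q1: Jan-Mar, Q2: Apr-Jun, Q3: Jul-Sep, Q4: Oct-Dec

Q4


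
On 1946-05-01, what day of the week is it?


Date: May 1, 1946
Anchor: Jan 1, 1946. With p = 1946 - 1 = 1945: (p + p//4 - p//100 + p//400) mod 7 = (1945 + 486 - 19 + 4) mod 7 = 2416 mod 7 = 1 -> Tuesday (Mon=0 ... Sun=6)
Days before May (Jan-Apr): 120; offset = 120 + 1 - 1 = 120
Weekday index = (1 + 120) mod 7 = 2

Day of the week: Wednesday


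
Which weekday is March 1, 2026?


Target: March 1, 2026
Anchor: Jan 1, 2026. With p = 2026 - 1 = 2025: (p + p//4 - p//100 + p//400) mod 7 = (2025 + 506 - 20 + 5) mod 7 = 2516 mod 7 = 3 -> Thursday (Mon=0 ... Sun=6)
Days before March (Jan-Feb): 59 days
Weekday index = (3 + 59) mod 7 = 6

Sunday


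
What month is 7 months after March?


March is month 3
3 + 7 = 10

October


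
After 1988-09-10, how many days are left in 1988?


Day of year: 254 of 366
Remaining = 366 - 254

112 days


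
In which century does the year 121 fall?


Century = (year - 1) // 100 + 1
= (121 - 1) // 100 + 1
= 120 // 100 + 1
= 1 + 1

2nd century


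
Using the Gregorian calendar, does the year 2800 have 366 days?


Gregorian leap year rule: divisible by 4, but not by 100, unless also by 400.
2800 is divisible by 400 -> leap year

Yes


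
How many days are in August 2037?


August 2037

31 days


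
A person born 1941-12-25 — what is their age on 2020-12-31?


Birth: 1941-12-25
Reference: 2020-12-31
Year difference: 2020 - 1941 = 79

79 years old


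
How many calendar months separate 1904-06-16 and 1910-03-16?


From June 1904 to March 1910
6 years * 12 = 72 months, minus 3 months = 69

69 months


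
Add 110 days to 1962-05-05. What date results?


Start: 1962-05-05, add 110 days
May 1962 has 31 days: 31 - 5 = 26 days to May 31 -> 84 left
June 1962 has 30 days -> 54 left
July 1962 has 31 days -> 23 left
August 1962: 23 <= 31 -> lands on August 23

Result: 1962-08-23


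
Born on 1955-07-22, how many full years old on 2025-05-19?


Birth: 1955-07-22
Reference: 2025-05-19
Year difference: 2025 - 1955 = 70
Birthday not yet reached in 2025, subtract 1

69 years old


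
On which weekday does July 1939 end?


July 1939 has 31 days
Anchor: Jan 1, 1939. With p = 1939 - 1 = 1938: (p + p//4 - p//100 + p//400) mod 7 = (1938 + 484 - 19 + 4) mod 7 = 2407 mod 7 = 6 -> Sunday (Mon=0 ... Sun=6)
Days before July (Jan-Jun): 181; July 1 index = (6 + 181) mod 7 = 5 -> Saturday
Last day offset: 31 - 1 = 30 days
Weekday index = (5 + 30) mod 7 = 0

Monday, July 31


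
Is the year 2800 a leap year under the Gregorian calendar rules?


Gregorian leap year rule: divisible by 4, but not by 100, unless also by 400.
2800 is divisible by 400 -> leap year

Yes


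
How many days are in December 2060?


December 2060

31 days


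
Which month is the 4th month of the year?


Month 4 of 12

April


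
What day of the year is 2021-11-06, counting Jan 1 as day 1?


Date: November 6, 2021
Days in months 1 through 10: 304
Plus 6 days in November

Day of year: 310


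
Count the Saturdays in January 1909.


January 1909 has 31 days
Anchor: Jan 1, 1909. With p = 1909 - 1 = 1908: (p + p//4 - p//100 + p//400) mod 7 = (1908 + 477 - 19 + 4) mod 7 = 2370 mod 7 = 4 -> Friday (Mon=0 ... Sun=6)
January 1 is the anchor itself -> Friday
First Saturday is January 2
Saturdays: 2, 9, 16, 23, 30

5 Saturdays


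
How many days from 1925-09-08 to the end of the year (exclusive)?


Day of year: 251 of 365
Remaining = 365 - 251

114 days


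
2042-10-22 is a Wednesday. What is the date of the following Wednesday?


Current: Wednesday
Target: Wednesday
Days ahead: 7

Next Wednesday: 2042-10-29


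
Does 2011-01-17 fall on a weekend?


Anchor: Jan 1, 2011. With p = 2011 - 1 = 2010: (p + p//4 - p//100 + p//400) mod 7 = (2010 + 502 - 20 + 5) mod 7 = 2497 mod 7 = 5 -> Saturday (Mon=0 ... Sun=6)
Day of year: 17; offset = 16
Weekday index = (5 + 16) mod 7 = 0 -> Monday
Weekend days: Saturday, Sunday

No


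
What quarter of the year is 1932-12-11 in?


Month: December (month 12)
Q1: Jan-Mar, Q2: Apr-Jun, Q3: Jul-Sep, Q4: Oct-Dec

Q4


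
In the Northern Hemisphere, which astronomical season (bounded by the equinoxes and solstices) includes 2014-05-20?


Date: May 20
Astronomical Spring (approx.; exact equinox/solstice day varies by year): March 20 to June 20
May 20 falls within the Spring window

Spring


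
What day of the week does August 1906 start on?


Target: August 1, 1906
Anchor: Jan 1, 1906. With p = 1906 - 1 = 1905: (p + p//4 - p//100 + p//400) mod 7 = (1905 + 476 - 19 + 4) mod 7 = 2366 mod 7 = 0 -> Monday (Mon=0 ... Sun=6)
Days before August (Jan-Jul): 212 days
Weekday index = (0 + 212) mod 7 = 2

Wednesday


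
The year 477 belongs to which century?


Century = (year - 1) // 100 + 1
= (477 - 1) // 100 + 1
= 476 // 100 + 1
= 4 + 1

5th century


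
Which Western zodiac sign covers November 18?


Date: November 18
Conventional tropical zodiac dates: Scorpio from October 23 onward; Sagittarius starts November 22
November 18 falls within the Scorpio range

Scorpio


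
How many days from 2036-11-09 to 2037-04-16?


From 2036-11-09 to 2037-04-16
2036-11-09: days before November = 31 + 29 + 31 + 30 + 31 + 30 + 31 + 31 + 30 + 31 = 305 (2036 is a leap year); day of year = 305 + 9 = 314
2037-04-16: days before April = 31 + 28 + 31 = 90 (2037 is not a leap year); day of year = 90 + 16 = 106
Rest of 2036: 366 - 314 = 52
Total = 52 + 106 = 158

158 days


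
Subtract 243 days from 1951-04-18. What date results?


Start: 1951-04-18, subtract 243 days
Back 18 days from April 18 reaches March 31, 1951 -> 225 left
March 1951 has 31 days -> back to February 28, 1951 -> 194 left
February 1951 has 28 days -> back to January 31, 1951 -> 166 left
January 1951 has 31 days -> back to December 31, 1950 -> 135 left
December 1950 has 31 days -> back to November 30, 1950 -> 104 left
November 1950 has 30 days -> back to October 31, 1950 -> 74 left
October 1950 has 31 days -> back to September 30, 1950 -> 43 left
September 1950 has 30 days -> back to August 31, 1950 -> 13 left
August 1950: 31 - 13 = 18 -> lands on August 18

Result: 1950-08-18


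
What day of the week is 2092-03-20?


Date: March 20, 2092
Anchor: Jan 1, 2092. With p = 2092 - 1 = 2091: (p + p//4 - p//100 + p//400) mod 7 = (2091 + 522 - 20 + 5) mod 7 = 2598 mod 7 = 1 -> Tuesday (Mon=0 ... Sun=6)
Days before March (Jan-Feb): 60; offset = 60 + 20 - 1 = 79
Weekday index = (1 + 79) mod 7 = 3

Day of the week: Thursday


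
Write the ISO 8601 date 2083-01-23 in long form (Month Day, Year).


ISO 2083-01-23 parses as year=2083, month=01, day=23
Month 1 -> January

January 23, 2083


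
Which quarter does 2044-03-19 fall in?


Month: March (month 3)
Q1: Jan-Mar, Q2: Apr-Jun, Q3: Jul-Sep, Q4: Oct-Dec

Q1


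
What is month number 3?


Month 3 of 12

March


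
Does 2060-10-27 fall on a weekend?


Anchor: Jan 1, 2060. With p = 2060 - 1 = 2059: (p + p//4 - p//100 + p//400) mod 7 = (2059 + 514 - 20 + 5) mod 7 = 2558 mod 7 = 3 -> Thursday (Mon=0 ... Sun=6)
Day of year: 301; offset = 300
Weekday index = (3 + 300) mod 7 = 2 -> Wednesday
Weekend days: Saturday, Sunday

No


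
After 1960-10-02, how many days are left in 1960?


Day of year: 276 of 366
Remaining = 366 - 276

90 days


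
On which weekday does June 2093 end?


June 2093 has 30 days
Anchor: Jan 1, 2093. With p = 2093 - 1 = 2092: (p + p//4 - p//100 + p//400) mod 7 = (2092 + 523 - 20 + 5) mod 7 = 2600 mod 7 = 3 -> Thursday (Mon=0 ... Sun=6)
Days before June (Jan-May): 151; June 1 index = (3 + 151) mod 7 = 0 -> Monday
Last day offset: 30 - 1 = 29 days
Weekday index = (0 + 29) mod 7 = 1

Tuesday, June 30


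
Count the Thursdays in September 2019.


September 2019 has 30 days
Anchor: Jan 1, 2019. With p = 2019 - 1 = 2018: (p + p//4 - p//100 + p//400) mod 7 = (2018 + 504 - 20 + 5) mod 7 = 2507 mod 7 = 1 -> Tuesday (Mon=0 ... Sun=6)
Days before September (Jan-Aug): 243; September 1 index = (1 + 243) mod 7 = 6 -> Sunday
First Thursday is September 5
Thursdays: 5, 12, 19, 26

4 Thursdays


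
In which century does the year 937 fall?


Century = (year - 1) // 100 + 1
= (937 - 1) // 100 + 1
= 936 // 100 + 1
= 9 + 1

10th century


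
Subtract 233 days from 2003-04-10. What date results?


Start: 2003-04-10, subtract 233 days
Back 10 days from April 10 reaches March 31, 2003 -> 223 left
March 2003 has 31 days -> back to February 28, 2003 -> 192 left
February 2003 has 28 days -> back to January 31, 2003 -> 164 left
January 2003 has 31 days -> back to December 31, 2002 -> 133 left
December 2002 has 31 days -> back to November 30, 2002 -> 102 left
November 2002 has 30 days -> back to October 31, 2002 -> 72 left
October 2002 has 31 days -> back to September 30, 2002 -> 41 left
September 2002 has 30 days -> back to August 31, 2002 -> 11 left
August 2002: 31 - 11 = 20 -> lands on August 20

Result: 2002-08-20


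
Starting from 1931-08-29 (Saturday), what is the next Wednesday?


Current: Saturday
Target: Wednesday
Days ahead: 4

Next Wednesday: 1931-09-02


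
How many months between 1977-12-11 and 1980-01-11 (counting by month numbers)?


From December 1977 to January 1980
3 years * 12 = 36 months, minus 11 months = 25

25 months


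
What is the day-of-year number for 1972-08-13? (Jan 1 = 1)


Date: August 13, 1972
Days in months 1 through 7: 213
Plus 13 days in August

Day of year: 226


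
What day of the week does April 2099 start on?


Target: April 1, 2099
Anchor: Jan 1, 2099. With p = 2099 - 1 = 2098: (p + p//4 - p//100 + p//400) mod 7 = (2098 + 524 - 20 + 5) mod 7 = 2607 mod 7 = 3 -> Thursday (Mon=0 ... Sun=6)
Days before April (Jan-Mar): 90 days
Weekday index = (3 + 90) mod 7 = 2

Wednesday


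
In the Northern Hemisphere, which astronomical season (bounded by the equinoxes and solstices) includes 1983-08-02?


Date: August 2
Astronomical Summer (approx.; exact equinox/solstice day varies by year): June 21 to September 21
August 2 falls within the Summer window

Summer


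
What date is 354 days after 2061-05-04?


Start: 2061-05-04, add 354 days
May 2061 has 31 days: 31 - 4 = 27 days to May 31 -> 327 left
June 2061 has 30 days -> 297 left
July 2061 has 31 days -> 266 left
August 2061 has 31 days -> 235 left
September 2061 has 30 days -> 205 left
October 2061 has 31 days -> 174 left
November 2061 has 30 days -> 144 left
December 2061 has 31 days -> 113 left
January 2062 has 31 days -> 82 left
February 2062 has 28 days -> 54 left
March 2062 has 31 days -> 23 left
April 2062: 23 <= 30 -> lands on April 23

Result: 2062-04-23


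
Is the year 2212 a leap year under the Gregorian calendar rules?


Gregorian leap year rule: divisible by 4, but not by 100, unless also by 400.
2212 is divisible by 4 but not 100 -> leap year

Yes


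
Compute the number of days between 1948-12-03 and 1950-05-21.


From 1948-12-03 to 1950-05-21
1948-12-03: days before December = 31 + 29 + 31 + 30 + 31 + 30 + 31 + 31 + 30 + 31 + 30 = 335 (1948 is a leap year); day of year = 335 + 3 = 338
1950-05-21: days before May = 31 + 28 + 31 + 30 = 120 (1950 is not a leap year); day of year = 120 + 21 = 141
Rest of 1948: 366 - 338 = 28
Full years 1949 (365): 365
Total = 28 + 365 + 141 = 534

534 days


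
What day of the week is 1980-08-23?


Date: August 23, 1980
Anchor: Jan 1, 1980. With p = 1980 - 1 = 1979: (p + p//4 - p//100 + p//400) mod 7 = (1979 + 494 - 19 + 4) mod 7 = 2458 mod 7 = 1 -> Tuesday (Mon=0 ... Sun=6)
Days before August (Jan-Jul): 213; offset = 213 + 23 - 1 = 235
Weekday index = (1 + 235) mod 7 = 5

Day of the week: Saturday


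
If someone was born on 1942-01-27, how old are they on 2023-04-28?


Birth: 1942-01-27
Reference: 2023-04-28
Year difference: 2023 - 1942 = 81

81 years old


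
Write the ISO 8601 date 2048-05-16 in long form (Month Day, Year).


ISO 2048-05-16 parses as year=2048, month=05, day=16
Month 5 -> May

May 16, 2048


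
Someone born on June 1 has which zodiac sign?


Date: June 1
Conventional tropical zodiac dates: Gemini from May 21 onward; Cancer starts June 21
June 1 falls within the Gemini range

Gemini


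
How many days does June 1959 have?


June 1959

30 days


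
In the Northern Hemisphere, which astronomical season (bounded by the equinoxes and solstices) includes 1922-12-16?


Date: December 16
Astronomical Autumn (approx.; exact equinox/solstice day varies by year): September 22 to December 20
December 16 falls within the Autumn window

Autumn


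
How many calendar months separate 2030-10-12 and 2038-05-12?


From October 2030 to May 2038
8 years * 12 = 96 months, minus 5 months = 91

91 months


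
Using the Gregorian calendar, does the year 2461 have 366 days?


Gregorian leap year rule: divisible by 4, but not by 100, unless also by 400.
2461 is not divisible by 4 -> not a leap year

No


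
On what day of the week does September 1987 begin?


Target: September 1, 1987
Anchor: Jan 1, 1987. With p = 1987 - 1 = 1986: (p + p//4 - p//100 + p//400) mod 7 = (1986 + 496 - 19 + 4) mod 7 = 2467 mod 7 = 3 -> Thursday (Mon=0 ... Sun=6)
Days before September (Jan-Aug): 243 days
Weekday index = (3 + 243) mod 7 = 1

Tuesday


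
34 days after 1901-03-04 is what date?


Start: 1901-03-04, add 34 days
March 1901 has 31 days: 31 - 4 = 27 days to March 31 -> 7 left
April 1901: 7 <= 30 -> lands on April 7

Result: 1901-04-07


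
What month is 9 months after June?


June is month 6
6 + 9 = 15; wrap: 15 - 12 = 3

March


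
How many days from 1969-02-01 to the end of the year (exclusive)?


Day of year: 32 of 365
Remaining = 365 - 32

333 days


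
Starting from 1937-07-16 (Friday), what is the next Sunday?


Current: Friday
Target: Sunday
Days ahead: 2

Next Sunday: 1937-07-18


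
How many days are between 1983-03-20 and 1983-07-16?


From 1983-03-20 to 1983-07-16
1983-03-20: days before March = 31 + 28 = 59 (1983 is not a leap year); day of year = 59 + 20 = 79
1983-07-16: days before July = 31 + 28 + 31 + 30 + 31 + 30 = 181 (1983 is not a leap year); day of year = 181 + 16 = 197
Same year: 197 - 79 = 118

118 days


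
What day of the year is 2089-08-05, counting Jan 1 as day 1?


Date: August 5, 2089
Days in months 1 through 7: 212
Plus 5 days in August

Day of year: 217


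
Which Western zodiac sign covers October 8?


Date: October 8
Conventional tropical zodiac dates: Libra from September 23 onward; Scorpio starts October 23
October 8 falls within the Libra range

Libra


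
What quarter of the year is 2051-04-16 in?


Month: April (month 4)
Q1: Jan-Mar, Q2: Apr-Jun, Q3: Jul-Sep, Q4: Oct-Dec

Q2


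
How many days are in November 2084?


November 2084

30 days


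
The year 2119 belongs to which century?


Century = (year - 1) // 100 + 1
= (2119 - 1) // 100 + 1
= 2118 // 100 + 1
= 21 + 1

22nd century


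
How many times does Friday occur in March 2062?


March 2062 has 31 days
Anchor: Jan 1, 2062. With p = 2062 - 1 = 2061: (p + p//4 - p//100 + p//400) mod 7 = (2061 + 515 - 20 + 5) mod 7 = 2561 mod 7 = 6 -> Sunday (Mon=0 ... Sun=6)
Days before March (Jan-Feb): 59; March 1 index = (6 + 59) mod 7 = 2 -> Wednesday
First Friday is March 3
Fridays: 3, 10, 17, 24, 31

5 Fridays
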